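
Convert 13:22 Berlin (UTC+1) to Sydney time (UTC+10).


Time difference = UTC+10 - UTC+1 = +9 hours
New hour = (13 + 9) mod 24
= 22 mod 24 = 22
Minutes unchanged → 22:22

22:22


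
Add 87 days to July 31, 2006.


October 26, 2006

Start: July 31, 2006
Add 87 days
July 31 → August 1: 31 - 31 + 1 = 1 days (87 - 1 = 86 left)
August 1 → September 1: 31 - 1 + 1 = 31 days (86 - 31 = 55 left)
September 1 → October 1: 30 - 1 + 1 = 30 days (55 - 30 = 25 left)
October 1 + 25 = October 26, 2006


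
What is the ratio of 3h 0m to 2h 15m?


4:3 (1.33)

Duration 1: 180 minutes
Duration 2: 135 minutes
Ratio = 180:135
GCD = 45
Simplified = 4:3
As a decimal: 4/3 ≈ 1.33


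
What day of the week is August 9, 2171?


Friday

Zeller's congruence:
q=9, m=8, k=71, j=21
h = (9 + ⌊13×9/5⌋ + 71 + ⌊71/4⌋ + ⌊21/4⌋ - 2×21) mod 7
= (9 + 23 + 71 + 17 + 5 - 42) mod 7
= 83 mod 7 = 6
h=6 → Friday


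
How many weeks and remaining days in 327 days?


Weeks: 327 ÷ 7 = 46 remainder 5

46 weeks 5 days


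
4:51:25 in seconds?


17485 seconds

Hours: 4 × 3600 = 14400
Minutes: 51 × 60 = 3060
Seconds: 25
Total = 14400 + 3060 + 25 = 17485


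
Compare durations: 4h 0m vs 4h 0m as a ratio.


1:1 (1.00)

Duration 1: 240 minutes
Duration 2: 240 minutes
Ratio = 240:240
GCD = 240
Simplified = 1:1
As a decimal: 1/1 = 1.00


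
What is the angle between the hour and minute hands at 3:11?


Hour hand = 3×30 + 11×0.5 = 95.5°
Minute hand = 11×6 = 66°
Difference = |95.5 - 66| = 29.5°

29.5°


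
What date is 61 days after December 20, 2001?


Start: December 20, 2001
Add 61 days
December 20 → January 1: 31 - 20 + 1 = 12 days (61 - 12 = 49 left)
January 1 → February 1: 31 - 1 + 1 = 31 days (49 - 31 = 18 left)
February 1 + 18 = February 19, 2002

February 19, 2002


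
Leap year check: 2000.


Rules: divisible by 4 AND (not by 100 OR by 400)
2000 ÷ 4 = 500 exactly → divisible by 4
2000 ÷ 100 = 20 exactly → divisible by 100
2000 ÷ 400 = 5 exactly → divisible by 400
Divisible by 400 → leap year

Yes


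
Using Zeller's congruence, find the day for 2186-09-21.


Zeller's congruence:
q=21, m=9, k=86, j=21
h = (21 + ⌊13×10/5⌋ + 86 + ⌊86/4⌋ + ⌊21/4⌋ - 2×21) mod 7
= (21 + 26 + 86 + 21 + 5 - 42) mod 7
= 117 mod 7 = 5
h=5 → Thursday

Thursday


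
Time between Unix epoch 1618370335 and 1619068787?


698452 seconds (194.0 hours / 8.08 days)

Difference = 1619068787 - 1618370335 = 698452 seconds
In hours: 698452 / 3600 ≈ 194.0
In days: 698452 / 86400 ≈ 8.08


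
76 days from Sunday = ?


Saturday

Start: Sunday (index 6)
(6 + 76) mod 7
= 82 mod 7
= 5
Index 5 → Saturday


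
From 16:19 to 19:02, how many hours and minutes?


2h 43m

End time in minutes: 19×60 + 2 = 1142
Start time in minutes: 16×60 + 19 = 979
Difference = 1142 - 979 = 163 minutes
= 2 hours 43 minutes


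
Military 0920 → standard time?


Hour: 9
9 < 12 → AM

9:20 AM


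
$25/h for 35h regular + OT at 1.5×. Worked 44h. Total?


$1212.50

Regular: 35h × $25 = $875.00
Overtime: 44 - 35 = 9h
OT pay: 9h × $25 × 1.5 = $337.50
Total = $875.00 + $337.50 = $1212.50


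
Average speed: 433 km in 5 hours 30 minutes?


Distance: 433 km
Time: 5h 30m = 330 min = 330/60 = 11/2 hours
Speed = 433 ÷ (11/2) = 433 × 2 / 11 = 866/11 ≈ 78.7 km/h

78.7 km/h


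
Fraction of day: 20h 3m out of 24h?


0.8354 (83.54%)

Total minutes: 20×60 + 3 = 1203
Day = 24×60 = 1440 minutes
Fraction = 1203/1440 ≈ 0.8354
As a percentage: 1203/1440 × 100 ≈ 83.54%


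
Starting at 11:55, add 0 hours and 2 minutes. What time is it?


11:57

Start: 715 minutes from midnight
Add: 2 minutes
Total: 717 minutes
Hours: 717 ÷ 60 = 11 remainder 57


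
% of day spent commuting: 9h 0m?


37.5%

Time: 540 minutes
Day: 1440 minutes
Percentage = (540/1440) × 100 = 37.5%


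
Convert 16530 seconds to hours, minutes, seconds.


4h 35m 30s

Hours: 16530 ÷ 3600 = 4 remainder 2130
Minutes: 2130 ÷ 60 = 35 remainder 30
Seconds: 30


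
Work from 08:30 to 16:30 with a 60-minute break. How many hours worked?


Total time = (16×60+30) - (8×60+30)
= 990 - 510 = 480 min
Minus break: 480 - 60 = 420 min
= 7h 0m

7h 0m (420 minutes)


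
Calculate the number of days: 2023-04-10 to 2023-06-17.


From April 10, 2023 to June 17, 2023
Rest of April 2023: 30 - 10 = 20
Full months: May 31
Days into June 2023: 17
Total = 20 + 31 + 17 = 68 days

68 days


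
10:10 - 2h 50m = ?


07:20

Start: 610 minutes from midnight
Subtract: 170 minutes
Remaining: 610 - 170 = 440
Hours: 7, Minutes: 20


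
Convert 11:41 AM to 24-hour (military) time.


Input: 11:41 AM
AM hour stays: 11

11:41


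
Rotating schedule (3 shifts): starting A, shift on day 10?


Shift A

Shifts: A, B, C
Start: A (index 0)
Day 10: (0 + 10 - 1) mod 3
= 9 mod 3
= 0
Index 0 → shift A


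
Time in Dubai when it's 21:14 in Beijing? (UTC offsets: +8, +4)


Time difference = UTC+4 - UTC+8 = -4 hours
New hour = (21 -4) mod 24
= 17 mod 24 = 17
Minutes unchanged → 17:14

17:14


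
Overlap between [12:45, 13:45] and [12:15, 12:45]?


Meeting A: 765-825 (in minutes from midnight)
Meeting B: 735-765
Overlap start = max(765, 735) = 765
Overlap end = min(825, 765) = 765
Overlap = max(0, 765 - 765) = 0 min

0 minutes


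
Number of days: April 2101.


Month: April (month 4)
April has 30 days

30 days


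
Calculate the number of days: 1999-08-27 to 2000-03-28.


214 days

From August 27, 1999 to March 28, 2000
Rest of August 1999: 31 - 27 = 4
Full months: September 30, October 31, November 30, December 31, January 31, February 2000 29
Days into March 2000: 28
Total = 4 + 30 + 31 + 30 + 31 + 31 + 29 + 28 = 214 days


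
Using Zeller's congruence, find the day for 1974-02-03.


Sunday

Zeller's congruence:
q=3, m=14, k=73, j=19
h = (3 + ⌊13×15/5⌋ + 73 + ⌊73/4⌋ + ⌊19/4⌋ - 2×19) mod 7
= (3 + 39 + 73 + 18 + 4 - 38) mod 7
= 99 mod 7 = 1
h=1 → Sunday


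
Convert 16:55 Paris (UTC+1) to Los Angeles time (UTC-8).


07:55

Time difference = UTC-8 - UTC+1 = -9 hours
New hour = (16 -9) mod 24
= 7 mod 24 = 7
Minutes unchanged → 07:55


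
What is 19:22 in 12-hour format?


Hour: 19
19 - 12 = 7 → PM

7:22 PM


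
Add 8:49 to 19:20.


Start: 1160 minutes from midnight
Add: 529 minutes
Total: 1689 minutes
Hours: 1689 ÷ 60 = 28 remainder 9
28 ≥ 24 → 28 - 24 = 4 (next day)

04:09 (next day)


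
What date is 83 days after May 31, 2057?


August 22, 2057

Start: May 31, 2057
Add 83 days
May 31 → June 1: 31 - 31 + 1 = 1 days (83 - 1 = 82 left)
June 1 → July 1: 30 - 1 + 1 = 30 days (82 - 30 = 52 left)
July 1 → August 1: 31 - 1 + 1 = 31 days (52 - 31 = 21 left)
August 1 + 21 = August 22, 2057


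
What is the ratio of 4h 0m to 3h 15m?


16:13 (1.23)

Duration 1: 240 minutes
Duration 2: 195 minutes
Ratio = 240:195
GCD = 15
Simplified = 16:13
As a decimal: 16/13 ≈ 1.23


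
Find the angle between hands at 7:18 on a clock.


111.0°

Hour hand = 7×30 + 18×0.5 = 219.0°
Minute hand = 18×6 = 108°
Difference = |219.0 - 108| = 111.0°


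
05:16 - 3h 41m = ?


01:35

Start: 316 minutes from midnight
Subtract: 221 minutes
Remaining: 316 - 221 = 95
Hours: 1, Minutes: 35


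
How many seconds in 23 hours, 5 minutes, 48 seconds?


83148 seconds

Hours: 23 × 3600 = 82800
Minutes: 5 × 60 = 300
Seconds: 48
Total = 82800 + 300 + 48 = 83148


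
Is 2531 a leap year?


Rules: divisible by 4 AND (not by 100 OR by 400)
2531 ÷ 4 = 632 remainder 3 → not divisible by 4
Not divisible by 4 → not a leap year

No


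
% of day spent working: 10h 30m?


43.8%

Time: 630 minutes
Day: 1440 minutes
Percentage = (630/1440) × 100 ≈ 43.8%


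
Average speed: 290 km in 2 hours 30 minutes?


116.0 km/h

Distance: 290 km
Time: 2h 30m = 150 min = 150/60 = 5/2 hours
Speed = 290 ÷ (5/2) = 290 × 2 / 5 = 580/5 = 116.0 km/h


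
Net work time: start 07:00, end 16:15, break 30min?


8h 45m (525 minutes)

Total time = (16×60+15) - (7×60+0)
= 975 - 420 = 555 min
Minus break: 555 - 30 = 525 min
= 8h 45m


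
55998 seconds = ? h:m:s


Hours: 55998 ÷ 3600 = 15 remainder 1998
Minutes: 1998 ÷ 60 = 33 remainder 18
Seconds: 18

15h 33m 18s


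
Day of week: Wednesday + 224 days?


Start: Wednesday (index 2)
(2 + 224) mod 7
= 226 mod 7
= 2
Index 2 → Wednesday

Wednesday


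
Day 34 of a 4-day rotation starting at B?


Shifts: A, B, C, D
Start: B (index 1)
Day 34: (1 + 34 - 1) mod 4
= 34 mod 4
= 2
Index 2 → shift C

Shift C


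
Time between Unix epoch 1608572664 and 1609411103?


Difference = 1609411103 - 1608572664 = 838439 seconds
In hours: 838439 / 3600 ≈ 232.9
In days: 838439 / 86400 ≈ 9.70

838439 seconds (232.9 hours / 9.70 days)


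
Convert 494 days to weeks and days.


Weeks: 494 ÷ 7 = 70 remainder 4

70 weeks 4 days


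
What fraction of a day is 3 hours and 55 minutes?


0.1632 (16.32%)

Total minutes: 3×60 + 55 = 235
Day = 24×60 = 1440 minutes
Fraction = 235/1440 ≈ 0.1632
As a percentage: 235/1440 × 100 ≈ 16.32%


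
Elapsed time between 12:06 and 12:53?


0h 47m

End time in minutes: 12×60 + 53 = 773
Start time in minutes: 12×60 + 6 = 726
Difference = 773 - 726 = 47 minutes
= 0 hours 47 minutes


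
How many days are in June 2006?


30 days

Month: June (month 6)
June has 30 days


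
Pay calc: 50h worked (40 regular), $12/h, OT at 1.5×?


$660.00

Regular: 40h × $12 = $480.00
Overtime: 50 - 40 = 10h
OT pay: 10h × $12 × 1.5 = $180.00
Total = $480.00 + $180.00 = $660.00


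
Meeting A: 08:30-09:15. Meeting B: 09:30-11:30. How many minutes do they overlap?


Meeting A: 510-555 (in minutes from midnight)
Meeting B: 570-690
Overlap start = max(510, 570) = 570
Overlap end = min(555, 690) = 555
Overlap = max(0, 555 - 570) = 0 min

0 minutes


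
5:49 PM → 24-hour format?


17:49

Input: 5:49 PM
PM: 5 + 12 = 17


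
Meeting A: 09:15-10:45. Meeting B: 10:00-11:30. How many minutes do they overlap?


Meeting A: 555-645 (in minutes from midnight)
Meeting B: 600-690
Overlap start = max(555, 600) = 600
Overlap end = min(645, 690) = 645
Overlap = max(0, 645 - 600) = 45 min

45 minutes


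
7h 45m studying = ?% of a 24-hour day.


Time: 465 minutes
Day: 1440 minutes
Percentage = (465/1440) × 100 ≈ 32.3%

32.3%


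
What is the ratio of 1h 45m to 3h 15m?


Duration 1: 105 minutes
Duration 2: 195 minutes
Ratio = 105:195
GCD = 15
Simplified = 7:13
As a decimal: 7/13 ≈ 0.54

7:13 (0.54)


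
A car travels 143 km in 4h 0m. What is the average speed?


Distance: 143 km
Time: 4 hours
Speed = 143 / 4 ≈ 35.8 km/h

35.8 km/h


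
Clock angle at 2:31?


110.5°

Hour hand = 2×30 + 31×0.5 = 75.5°
Minute hand = 31×6 = 186°
Difference = |75.5 - 186| = 110.5°


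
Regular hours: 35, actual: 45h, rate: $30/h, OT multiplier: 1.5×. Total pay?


$1500.00

Regular: 35h × $30 = $1050.00
Overtime: 45 - 35 = 10h
OT pay: 10h × $30 × 1.5 = $450.00
Total = $1050.00 + $450.00 = $1500.00


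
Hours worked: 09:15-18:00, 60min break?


7h 45m (465 minutes)

Total time = (18×60+0) - (9×60+15)
= 1080 - 555 = 525 min
Minus break: 525 - 60 = 465 min
= 7h 45m


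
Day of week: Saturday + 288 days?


Sunday

Start: Saturday (index 5)
(5 + 288) mod 7
= 293 mod 7
= 6
Index 6 → Sunday


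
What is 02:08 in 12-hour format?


2:08 AM

Hour: 2
2 < 12 → AM


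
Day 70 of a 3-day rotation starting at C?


Shift C

Shifts: A, B, C
Start: C (index 2)
Day 70: (2 + 70 - 1) mod 3
= 71 mod 3
= 2
Index 2 → shift C


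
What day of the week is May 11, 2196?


Zeller's congruence:
q=11, m=5, k=96, j=21
h = (11 + ⌊13×6/5⌋ + 96 + ⌊96/4⌋ + ⌊21/4⌋ - 2×21) mod 7
= (11 + 15 + 96 + 24 + 5 - 42) mod 7
= 109 mod 7 = 4
h=4 → Wednesday

Wednesday


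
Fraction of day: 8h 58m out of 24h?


Total minutes: 8×60 + 58 = 538
Day = 24×60 = 1440 minutes
Fraction = 538/1440 ≈ 0.3736
As a percentage: 538/1440 × 100 ≈ 37.36%

0.3736 (37.36%)


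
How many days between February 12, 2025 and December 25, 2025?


From February 12, 2025 to December 25, 2025
Rest of February 2025: 28 - 12 = 16
Full months: March 31, April 30, May 31, June 30, July 31, August 31, September 30, October 31, November 30
Days into December 2025: 25
Total = 16 + 31 + 30 + 31 + 30 + 31 + 31 + 30 + 31 + 30 + 25 = 316 days

316 days


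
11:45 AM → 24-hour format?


11:45

Input: 11:45 AM
AM hour stays: 11


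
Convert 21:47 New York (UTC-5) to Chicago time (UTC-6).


20:47

Time difference = UTC-6 - UTC-5 = -1 hours
New hour = (21 -1) mod 24
= 20 mod 24 = 20
Minutes unchanged → 20:47


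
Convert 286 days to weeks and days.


Weeks: 286 ÷ 7 = 40 remainder 6

40 weeks 6 days


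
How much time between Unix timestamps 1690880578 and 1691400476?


Difference = 1691400476 - 1690880578 = 519898 seconds
In hours: 519898 / 3600 ≈ 144.4
In days: 519898 / 86400 ≈ 6.02

519898 seconds (144.4 hours / 6.02 days)


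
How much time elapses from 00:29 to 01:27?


0h 58m

End time in minutes: 1×60 + 27 = 87
Start time in minutes: 0×60 + 29 = 29
Difference = 87 - 29 = 58 minutes
= 0 hours 58 minutes


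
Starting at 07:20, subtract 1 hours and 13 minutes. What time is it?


Start: 440 minutes from midnight
Subtract: 73 minutes
Remaining: 440 - 73 = 367
Hours: 6, Minutes: 7

06:07


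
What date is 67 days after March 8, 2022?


May 14, 2022

Start: March 8, 2022
Add 67 days
March 8 → April 1: 31 - 8 + 1 = 24 days (67 - 24 = 43 left)
April 1 → May 1: 30 - 1 + 1 = 30 days (43 - 30 = 13 left)
May 1 + 13 = May 14, 2022


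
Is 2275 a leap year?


No

Rules: divisible by 4 AND (not by 100 OR by 400)
2275 ÷ 4 = 568 remainder 3 → not divisible by 4
Not divisible by 4 → not a leap year


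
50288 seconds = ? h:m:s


Hours: 50288 ÷ 3600 = 13 remainder 3488
Minutes: 3488 ÷ 60 = 58 remainder 8
Seconds: 8

13h 58m 8s


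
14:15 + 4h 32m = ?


18:47

Start: 855 minutes from midnight
Add: 272 minutes
Total: 1127 minutes
Hours: 1127 ÷ 60 = 18 remainder 47


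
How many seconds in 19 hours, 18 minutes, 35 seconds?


69515 seconds

Hours: 19 × 3600 = 68400
Minutes: 18 × 60 = 1080
Seconds: 35
Total = 68400 + 1080 + 35 = 69515


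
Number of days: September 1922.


Month: September (month 9)
September has 30 days

30 days


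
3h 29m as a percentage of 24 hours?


0.1451 (14.51%)

Total minutes: 3×60 + 29 = 209
Day = 24×60 = 1440 minutes
Fraction = 209/1440 ≈ 0.1451
As a percentage: 209/1440 × 100 ≈ 14.51%


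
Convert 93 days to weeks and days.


Weeks: 93 ÷ 7 = 13 remainder 2

13 weeks 2 days


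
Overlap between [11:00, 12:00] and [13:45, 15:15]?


0 minutes

Meeting A: 660-720 (in minutes from midnight)
Meeting B: 825-915
Overlap start = max(660, 825) = 825
Overlap end = min(720, 915) = 720
Overlap = max(0, 720 - 825) = 0 min


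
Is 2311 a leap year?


No

Rules: divisible by 4 AND (not by 100 OR by 400)
2311 ÷ 4 = 577 remainder 3 → not divisible by 4
Not divisible by 4 → not a leap year


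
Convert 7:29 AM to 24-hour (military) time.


07:29

Input: 7:29 AM
AM hour stays: 7


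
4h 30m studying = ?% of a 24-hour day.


Time: 270 minutes
Day: 1440 minutes
Percentage = (270/1440) × 100 ≈ 18.8%

18.8%


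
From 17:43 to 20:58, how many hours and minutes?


End time in minutes: 20×60 + 58 = 1258
Start time in minutes: 17×60 + 43 = 1063
Difference = 1258 - 1063 = 195 minutes
= 3 hours 15 minutes

3h 15m


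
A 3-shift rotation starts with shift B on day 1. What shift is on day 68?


Shift C

Shifts: A, B, C
Start: B (index 1)
Day 68: (1 + 68 - 1) mod 3
= 68 mod 3
= 2
Index 2 → shift C


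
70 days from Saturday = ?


Saturday

Start: Saturday (index 5)
(5 + 70) mod 7
= 75 mod 7
= 5
Index 5 → Saturday


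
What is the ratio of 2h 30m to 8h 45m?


2:7 (0.29)

Duration 1: 150 minutes
Duration 2: 525 minutes
Ratio = 150:525
GCD = 75
Simplified = 2:7
As a decimal: 2/7 ≈ 0.29


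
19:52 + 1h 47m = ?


Start: 1192 minutes from midnight
Add: 107 minutes
Total: 1299 minutes
Hours: 1299 ÷ 60 = 21 remainder 39

21:39


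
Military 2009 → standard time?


8:09 PM

Hour: 20
20 - 12 = 8 → PM


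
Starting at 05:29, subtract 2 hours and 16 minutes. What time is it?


Start: 329 minutes from midnight
Subtract: 136 minutes
Remaining: 329 - 136 = 193
Hours: 3, Minutes: 13

03:13


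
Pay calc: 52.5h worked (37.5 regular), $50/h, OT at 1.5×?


$3000.00

Regular: 37.5h × $50 = $1875.00
Overtime: 52.5 - 37.5 = 15.0h
OT pay: 15.0h × $50 × 1.5 = $1125.00
Total = $1875.00 + $1125.00 = $3000.00


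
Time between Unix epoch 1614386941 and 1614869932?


Difference = 1614869932 - 1614386941 = 482991 seconds
In hours: 482991 / 3600 ≈ 134.2
In days: 482991 / 86400 ≈ 5.59

482991 seconds (134.2 hours / 5.59 days)


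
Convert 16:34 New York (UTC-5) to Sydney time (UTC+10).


Time difference = UTC+10 - UTC-5 = +15 hours
New hour = (16 + 15) mod 24
= 31 mod 24 = 7
Minutes unchanged → 07:34; 31 ≥ 24 → next day

07:34 (next day)


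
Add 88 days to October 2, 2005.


Start: October 2, 2005
Add 88 days
October 2 → November 1: 31 - 2 + 1 = 30 days (88 - 30 = 58 left)
November 1 → December 1: 30 - 1 + 1 = 30 days (58 - 30 = 28 left)
December 1 + 28 = December 29, 2005

December 29, 2005


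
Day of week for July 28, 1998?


Zeller's congruence:
q=28, m=7, k=98, j=19
h = (28 + ⌊13×8/5⌋ + 98 + ⌊98/4⌋ + ⌊19/4⌋ - 2×19) mod 7
= (28 + 20 + 98 + 24 + 4 - 38) mod 7
= 136 mod 7 = 3
h=3 → Tuesday

Tuesday


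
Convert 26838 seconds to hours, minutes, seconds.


7h 27m 18s

Hours: 26838 ÷ 3600 = 7 remainder 1638
Minutes: 1638 ÷ 60 = 27 remainder 18
Seconds: 18


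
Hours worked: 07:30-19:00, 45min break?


10h 45m (645 minutes)

Total time = (19×60+0) - (7×60+30)
= 1140 - 450 = 690 min
Minus break: 690 - 45 = 645 min
= 10h 45m


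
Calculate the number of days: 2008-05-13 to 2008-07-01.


49 days

From May 13, 2008 to July 1, 2008
Rest of May 2008: 31 - 13 = 18
Full months: June 30
Days into July 2008: 1
Total = 18 + 30 + 1 = 49 days


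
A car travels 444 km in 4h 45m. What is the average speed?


93.5 km/h

Distance: 444 km
Time: 4h 45m = 285 min = 285/60 = 19/4 hours
Speed = 444 ÷ (19/4) = 444 × 4 / 19 = 1776/19 ≈ 93.5 km/h


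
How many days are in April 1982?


Month: April (month 4)
April has 30 days

30 days


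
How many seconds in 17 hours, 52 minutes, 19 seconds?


Hours: 17 × 3600 = 61200
Minutes: 52 × 60 = 3120
Seconds: 19
Total = 61200 + 3120 + 19 = 64339

64339 seconds


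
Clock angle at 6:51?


Hour hand = 6×30 + 51×0.5 = 205.5°
Minute hand = 51×6 = 306°
Difference = |205.5 - 306| = 100.5°

100.5°


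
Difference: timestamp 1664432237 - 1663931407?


500830 seconds (139.1 hours / 5.80 days)

Difference = 1664432237 - 1663931407 = 500830 seconds
In hours: 500830 / 3600 ≈ 139.1
In days: 500830 / 86400 ≈ 5.80


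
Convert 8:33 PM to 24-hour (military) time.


Input: 8:33 PM
PM: 8 + 12 = 20

20:33


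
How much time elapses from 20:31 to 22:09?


1h 38m

End time in minutes: 22×60 + 9 = 1329
Start time in minutes: 20×60 + 31 = 1231
Difference = 1329 - 1231 = 98 minutes
= 1 hours 38 minutes


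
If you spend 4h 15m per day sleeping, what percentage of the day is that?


17.7%

Time: 255 minutes
Day: 1440 minutes
Percentage = (255/1440) × 100 ≈ 17.7%


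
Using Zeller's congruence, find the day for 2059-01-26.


Zeller's congruence:
q=26, m=13, k=58, j=20
h = (26 + ⌊13×14/5⌋ + 58 + ⌊58/4⌋ + ⌊20/4⌋ - 2×20) mod 7
= (26 + 36 + 58 + 14 + 5 - 40) mod 7
= 99 mod 7 = 1
h=1 → Sunday

Sunday


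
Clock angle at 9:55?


Hour hand = 9×30 + 55×0.5 = 297.5°
Minute hand = 55×6 = 330°
Difference = |297.5 - 330| = 32.5°

32.5°


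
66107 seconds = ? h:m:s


18h 21m 47s

Hours: 66107 ÷ 3600 = 18 remainder 1307
Minutes: 1307 ÷ 60 = 21 remainder 47
Seconds: 47


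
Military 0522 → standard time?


5:22 AM

Hour: 5
5 < 12 → AM


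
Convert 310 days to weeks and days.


Weeks: 310 ÷ 7 = 44 remainder 2

44 weeks 2 days


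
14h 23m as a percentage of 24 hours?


Total minutes: 14×60 + 23 = 863
Day = 24×60 = 1440 minutes
Fraction = 863/1440 ≈ 0.5993
As a percentage: 863/1440 × 100 ≈ 59.93%

0.5993 (59.93%)


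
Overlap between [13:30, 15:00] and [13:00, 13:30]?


0 minutes

Meeting A: 810-900 (in minutes from midnight)
Meeting B: 780-810
Overlap start = max(810, 780) = 810
Overlap end = min(900, 810) = 810
Overlap = max(0, 810 - 810) = 0 min


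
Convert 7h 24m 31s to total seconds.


26671 seconds

Hours: 7 × 3600 = 25200
Minutes: 24 × 60 = 1440
Seconds: 31
Total = 25200 + 1440 + 31 = 26671


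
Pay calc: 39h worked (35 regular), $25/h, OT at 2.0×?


Regular: 35h × $25 = $875.00
Overtime: 39 - 35 = 4h
OT pay: 4h × $25 × 2.0 = $200.00
Total = $875.00 + $200.00 = $1075.00

$1075.00


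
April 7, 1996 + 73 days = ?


Start: April 7, 1996
Add 73 days
April 7 → May 1: 30 - 7 + 1 = 24 days (73 - 24 = 49 left)
May 1 → June 1: 31 - 1 + 1 = 31 days (49 - 31 = 18 left)
June 1 + 18 = June 19, 1996

June 19, 1996


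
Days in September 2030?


30 days

Month: September (month 9)
September has 30 days


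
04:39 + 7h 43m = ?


12:22

Start: 279 minutes from midnight
Add: 463 minutes
Total: 742 minutes
Hours: 742 ÷ 60 = 12 remainder 22


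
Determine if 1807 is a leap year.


No

Rules: divisible by 4 AND (not by 100 OR by 400)
1807 ÷ 4 = 451 remainder 3 → not divisible by 4
Not divisible by 4 → not a leap year


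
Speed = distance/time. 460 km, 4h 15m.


Distance: 460 km
Time: 4h 15m = 255 min = 255/60 = 17/4 hours
Speed = 460 ÷ (17/4) = 460 × 4 / 17 = 1840/17 ≈ 108.2 km/h

108.2 km/h


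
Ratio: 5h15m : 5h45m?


Duration 1: 315 minutes
Duration 2: 345 minutes
Ratio = 315:345
GCD = 15
Simplified = 21:23
As a decimal: 21/23 ≈ 0.91

21:23 (0.91)


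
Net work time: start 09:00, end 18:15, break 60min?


Total time = (18×60+15) - (9×60+0)
= 1095 - 540 = 555 min
Minus break: 555 - 60 = 495 min
= 8h 15m

8h 15m (495 minutes)


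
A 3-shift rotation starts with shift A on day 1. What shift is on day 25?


Shift A

Shifts: A, B, C
Start: A (index 0)
Day 25: (0 + 25 - 1) mod 3
= 24 mod 3
= 0
Index 0 → shift A


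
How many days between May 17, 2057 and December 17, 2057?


From May 17, 2057 to December 17, 2057
Rest of May 2057: 31 - 17 = 14
Full months: June 30, July 31, August 31, September 30, October 31, November 30
Days into December 2057: 17
Total = 14 + 30 + 31 + 31 + 30 + 31 + 30 + 17 = 214 days

214 days


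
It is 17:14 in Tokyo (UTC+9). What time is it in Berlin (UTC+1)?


09:14

Time difference = UTC+1 - UTC+9 = -8 hours
New hour = (17 -8) mod 24
= 9 mod 24 = 9
Minutes unchanged → 09:14


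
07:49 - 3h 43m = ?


04:06

Start: 469 minutes from midnight
Subtract: 223 minutes
Remaining: 469 - 223 = 246
Hours: 4, Minutes: 6


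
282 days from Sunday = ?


Start: Sunday (index 6)
(6 + 282) mod 7
= 288 mod 7
= 1
Index 1 → Tuesday

Tuesday


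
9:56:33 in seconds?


Hours: 9 × 3600 = 32400
Minutes: 56 × 60 = 3360
Seconds: 33
Total = 32400 + 3360 + 33 = 35793

35793 seconds


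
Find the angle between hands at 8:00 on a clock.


Hour hand = 8×30 + 0×0.5 = 240.0°
Minute hand = 0×6 = 0°
Difference = |240.0 - 0| = 240.0°
Since > 180°: 360 - 240.0 = 120.0°

120.0°


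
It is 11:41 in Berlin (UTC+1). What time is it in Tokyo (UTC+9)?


Time difference = UTC+9 - UTC+1 = +8 hours
New hour = (11 + 8) mod 24
= 19 mod 24 = 19
Minutes unchanged → 19:41

19:41


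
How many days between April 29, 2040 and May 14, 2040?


From April 29, 2040 to May 14, 2040
Rest of April 2040: 30 - 29 = 1
Days into May 2040: 14
Total = 1 + 14 = 15 days

15 days


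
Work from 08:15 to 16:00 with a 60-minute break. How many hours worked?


Total time = (16×60+0) - (8×60+15)
= 960 - 495 = 465 min
Minus break: 465 - 60 = 405 min
= 6h 45m

6h 45m (405 minutes)


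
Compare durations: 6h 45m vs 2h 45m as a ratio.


27:11 (2.45)

Duration 1: 405 minutes
Duration 2: 165 minutes
Ratio = 405:165
GCD = 15
Simplified = 27:11
As a decimal: 27/11 ≈ 2.45


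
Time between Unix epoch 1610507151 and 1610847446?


Difference = 1610847446 - 1610507151 = 340295 seconds
In hours: 340295 / 3600 ≈ 94.5
In days: 340295 / 86400 ≈ 3.94

340295 seconds (94.5 hours / 3.94 days)


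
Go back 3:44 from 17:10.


Start: 1030 minutes from midnight
Subtract: 224 minutes
Remaining: 1030 - 224 = 806
Hours: 13, Minutes: 26

13:26


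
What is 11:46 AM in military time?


Input: 11:46 AM
AM hour stays: 11

11:46


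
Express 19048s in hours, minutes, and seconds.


5h 17m 28s

Hours: 19048 ÷ 3600 = 5 remainder 1048
Minutes: 1048 ÷ 60 = 17 remainder 28
Seconds: 28


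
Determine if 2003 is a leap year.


Rules: divisible by 4 AND (not by 100 OR by 400)
2003 ÷ 4 = 500 remainder 3 → not divisible by 4
Not divisible by 4 → not a leap year

No


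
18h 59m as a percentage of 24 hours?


0.7910 (79.10%)

Total minutes: 18×60 + 59 = 1139
Day = 24×60 = 1440 minutes
Fraction = 1139/1440 ≈ 0.7910
As a percentage: 1139/1440 × 100 ≈ 79.10%


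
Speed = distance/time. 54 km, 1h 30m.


36.0 km/h

Distance: 54 km
Time: 1h 30m = 90 min = 90/60 = 3/2 hours
Speed = 54 ÷ (3/2) = 54 × 2 / 3 = 108/3 = 36.0 km/h


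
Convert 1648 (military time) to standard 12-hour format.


Hour: 16
16 - 12 = 4 → PM

4:48 PM


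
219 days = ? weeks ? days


Weeks: 219 ÷ 7 = 31 remainder 2

31 weeks 2 days


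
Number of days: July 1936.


Month: July (month 7)
July has 31 days

31 days


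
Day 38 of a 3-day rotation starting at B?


Shifts: A, B, C
Start: B (index 1)
Day 38: (1 + 38 - 1) mod 3
= 38 mod 3
= 2
Index 2 → shift C

Shift C


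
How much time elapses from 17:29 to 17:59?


0h 30m

End time in minutes: 17×60 + 59 = 1079
Start time in minutes: 17×60 + 29 = 1049
Difference = 1079 - 1049 = 30 minutes
= 0 hours 30 minutes


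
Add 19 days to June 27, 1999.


Start: June 27, 1999
Add 19 days
June 27 → July 1: 30 - 27 + 1 = 4 days (19 - 4 = 15 left)
July 1 + 15 = July 16, 1999

July 16, 1999


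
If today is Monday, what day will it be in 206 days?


Thursday

Start: Monday (index 0)
(0 + 206) mod 7
= 206 mod 7
= 3
Index 3 → Thursday


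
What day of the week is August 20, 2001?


Monday

Zeller's congruence:
q=20, m=8, k=1, j=20
h = (20 + ⌊13×9/5⌋ + 1 + ⌊1/4⌋ + ⌊20/4⌋ - 2×20) mod 7
= (20 + 23 + 1 + 0 + 5 - 40) mod 7
= 9 mod 7 = 2
h=2 → Monday


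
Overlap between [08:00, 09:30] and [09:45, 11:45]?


0 minutes

Meeting A: 480-570 (in minutes from midnight)
Meeting B: 585-705
Overlap start = max(480, 585) = 585
Overlap end = min(570, 705) = 570
Overlap = max(0, 570 - 585) = 0 min


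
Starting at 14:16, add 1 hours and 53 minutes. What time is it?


Start: 856 minutes from midnight
Add: 113 minutes
Total: 969 minutes
Hours: 969 ÷ 60 = 16 remainder 9

16:09


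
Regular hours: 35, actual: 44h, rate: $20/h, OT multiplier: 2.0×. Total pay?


Regular: 35h × $20 = $700.00
Overtime: 44 - 35 = 9h
OT pay: 9h × $20 × 2.0 = $360.00
Total = $700.00 + $360.00 = $1060.00

$1060.00


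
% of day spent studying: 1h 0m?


4.2%

Time: 60 minutes
Day: 1440 minutes
Percentage = (60/1440) × 100 ≈ 4.2%


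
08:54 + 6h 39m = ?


15:33

Start: 534 minutes from midnight
Add: 399 minutes
Total: 933 minutes
Hours: 933 ÷ 60 = 15 remainder 33


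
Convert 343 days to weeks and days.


Weeks: 343 ÷ 7 = 49 remainder 0

49 weeks 0 days


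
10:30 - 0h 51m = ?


Start: 630 minutes from midnight
Subtract: 51 minutes
Remaining: 630 - 51 = 579
Hours: 9, Minutes: 39

09:39


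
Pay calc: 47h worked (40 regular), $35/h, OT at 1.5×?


$1767.50

Regular: 40h × $35 = $1400.00
Overtime: 47 - 40 = 7h
OT pay: 7h × $35 × 1.5 = $367.50
Total = $1400.00 + $367.50 = $1767.50


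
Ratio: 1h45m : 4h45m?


7:19 (0.37)

Duration 1: 105 minutes
Duration 2: 285 minutes
Ratio = 105:285
GCD = 15
Simplified = 7:19
As a decimal: 7/19 ≈ 0.37


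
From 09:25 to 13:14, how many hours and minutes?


3h 49m

End time in minutes: 13×60 + 14 = 794
Start time in minutes: 9×60 + 25 = 565
Difference = 794 - 565 = 229 minutes
= 3 hours 49 minutes


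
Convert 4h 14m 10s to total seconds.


Hours: 4 × 3600 = 14400
Minutes: 14 × 60 = 840
Seconds: 10
Total = 14400 + 840 + 10 = 15250

15250 seconds


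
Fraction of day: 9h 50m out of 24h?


Total minutes: 9×60 + 50 = 590
Day = 24×60 = 1440 minutes
Fraction = 590/1440 ≈ 0.4097
As a percentage: 590/1440 × 100 ≈ 40.97%

0.4097 (40.97%)


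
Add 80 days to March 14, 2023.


June 2, 2023

Start: March 14, 2023
Add 80 days
March 14 → April 1: 31 - 14 + 1 = 18 days (80 - 18 = 62 left)
April 1 → May 1: 30 - 1 + 1 = 30 days (62 - 30 = 32 left)
May 1 → June 1: 31 - 1 + 1 = 31 days (32 - 31 = 1 left)
June 1 + 1 = June 2, 2023


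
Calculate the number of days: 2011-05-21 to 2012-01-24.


From May 21, 2011 to January 24, 2012
Rest of May 2011: 31 - 21 = 10
Full months: June 30, July 31, August 31, September 30, October 31, November 30, December 31
Days into January 2012: 24
Total = 10 + 30 + 31 + 31 + 30 + 31 + 30 + 31 + 24 = 248 days

248 days


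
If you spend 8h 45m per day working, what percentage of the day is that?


Time: 525 minutes
Day: 1440 minutes
Percentage = (525/1440) × 100 ≈ 36.5%

36.5%


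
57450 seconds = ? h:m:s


Hours: 57450 ÷ 3600 = 15 remainder 3450
Minutes: 3450 ÷ 60 = 57 remainder 30
Seconds: 30

15h 57m 30s


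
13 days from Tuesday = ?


Start: Tuesday (index 1)
(1 + 13) mod 7
= 14 mod 7
= 0
Index 0 → Monday

Monday


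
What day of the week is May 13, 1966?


Friday

Zeller's congruence:
q=13, m=5, k=66, j=19
h = (13 + ⌊13×6/5⌋ + 66 + ⌊66/4⌋ + ⌊19/4⌋ - 2×19) mod 7
= (13 + 15 + 66 + 16 + 4 - 38) mod 7
= 76 mod 7 = 6
h=6 → Friday


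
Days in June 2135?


Month: June (month 6)
June has 30 days

30 days


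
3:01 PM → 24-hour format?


15:01

Input: 3:01 PM
PM: 3 + 12 = 15


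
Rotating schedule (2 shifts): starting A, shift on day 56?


Shift B

Shifts: A, B
Start: A (index 0)
Day 56: (0 + 56 - 1) mod 2
= 55 mod 2
= 1
Index 1 → shift B


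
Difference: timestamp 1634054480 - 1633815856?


238624 seconds (66.3 hours / 2.76 days)

Difference = 1634054480 - 1633815856 = 238624 seconds
In hours: 238624 / 3600 ≈ 66.3
In days: 238624 / 86400 ≈ 2.76


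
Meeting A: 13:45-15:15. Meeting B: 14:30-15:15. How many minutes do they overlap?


45 minutes

Meeting A: 825-915 (in minutes from midnight)
Meeting B: 870-915
Overlap start = max(825, 870) = 870
Overlap end = min(915, 915) = 915
Overlap = max(0, 915 - 870) = 45 min


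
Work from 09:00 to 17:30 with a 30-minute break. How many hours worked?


Total time = (17×60+30) - (9×60+0)
= 1050 - 540 = 510 min
Minus break: 510 - 30 = 480 min
= 8h 0m

8h 0m (480 minutes)


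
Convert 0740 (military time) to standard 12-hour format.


Hour: 7
7 < 12 → AM

7:40 AM


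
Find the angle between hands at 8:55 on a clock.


Hour hand = 8×30 + 55×0.5 = 267.5°
Minute hand = 55×6 = 330°
Difference = |267.5 - 330| = 62.5°

62.5°


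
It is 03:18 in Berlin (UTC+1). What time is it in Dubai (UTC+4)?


06:18

Time difference = UTC+4 - UTC+1 = +3 hours
New hour = (3 + 3) mod 24
= 6 mod 24 = 6
Minutes unchanged → 06:18


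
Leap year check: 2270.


No

Rules: divisible by 4 AND (not by 100 OR by 400)
2270 ÷ 4 = 567 remainder 2 → not divisible by 4
Not divisible by 4 → not a leap year


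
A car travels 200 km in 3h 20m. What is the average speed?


Distance: 200 km
Time: 3h 20m = 200 min = 200/60 = 10/3 hours
Speed = 200 ÷ (10/3) = 200 × 3 / 10 = 600/10 = 60.0 km/h

60.0 km/h


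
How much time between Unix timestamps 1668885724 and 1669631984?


746260 seconds (207.3 hours / 8.64 days)

Difference = 1669631984 - 1668885724 = 746260 seconds
In hours: 746260 / 3600 ≈ 207.3
In days: 746260 / 86400 ≈ 8.64


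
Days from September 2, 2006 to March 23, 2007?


202 days

From September 2, 2006 to March 23, 2007
Rest of September 2006: 30 - 2 = 28
Full months: October 31, November 30, December 31, January 31, February 2007 28
Days into March 2007: 23
Total = 28 + 31 + 30 + 31 + 31 + 28 + 23 = 202 days


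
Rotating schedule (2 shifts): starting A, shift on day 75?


Shifts: A, B
Start: A (index 0)
Day 75: (0 + 75 - 1) mod 2
= 74 mod 2
= 0
Index 0 → shift A

Shift A


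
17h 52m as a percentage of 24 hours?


Total minutes: 17×60 + 52 = 1072
Day = 24×60 = 1440 minutes
Fraction = 1072/1440 ≈ 0.7444
As a percentage: 1072/1440 × 100 ≈ 74.44%

0.7444 (74.44%)


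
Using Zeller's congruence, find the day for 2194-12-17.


Zeller's congruence:
q=17, m=12, k=94, j=21
h = (17 + ⌊13×13/5⌋ + 94 + ⌊94/4⌋ + ⌊21/4⌋ - 2×21) mod 7
= (17 + 33 + 94 + 23 + 5 - 42) mod 7
= 130 mod 7 = 4
h=4 → Wednesday

Wednesday


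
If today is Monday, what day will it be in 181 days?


Start: Monday (index 0)
(0 + 181) mod 7
= 181 mod 7
= 6
Index 6 → Sunday

Sunday


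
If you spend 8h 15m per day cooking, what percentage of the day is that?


34.4%

Time: 495 minutes
Day: 1440 minutes
Percentage = (495/1440) × 100 ≈ 34.4%


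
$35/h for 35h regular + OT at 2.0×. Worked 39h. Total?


Regular: 35h × $35 = $1225.00
Overtime: 39 - 35 = 4h
OT pay: 4h × $35 × 2.0 = $280.00
Total = $1225.00 + $280.00 = $1505.00

$1505.00


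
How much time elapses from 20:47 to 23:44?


2h 57m

End time in minutes: 23×60 + 44 = 1424
Start time in minutes: 20×60 + 47 = 1247
Difference = 1424 - 1247 = 177 minutes
= 2 hours 57 minutes


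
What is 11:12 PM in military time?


Input: 11:12 PM
PM: 11 + 12 = 23

23:12


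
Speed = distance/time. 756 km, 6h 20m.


119.4 km/h

Distance: 756 km
Time: 6h 20m = 380 min = 380/60 = 19/3 hours
Speed = 756 ÷ (19/3) = 756 × 3 / 19 = 2268/19 ≈ 119.4 km/h


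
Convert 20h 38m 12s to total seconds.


Hours: 20 × 3600 = 72000
Minutes: 38 × 60 = 2280
Seconds: 12
Total = 72000 + 2280 + 12 = 74292

74292 seconds


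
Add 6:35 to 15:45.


Start: 945 minutes from midnight
Add: 395 minutes
Total: 1340 minutes
Hours: 1340 ÷ 60 = 22 remainder 20

22:20


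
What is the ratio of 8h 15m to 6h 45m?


Duration 1: 495 minutes
Duration 2: 405 minutes
Ratio = 495:405
GCD = 45
Simplified = 11:9
As a decimal: 11/9 ≈ 1.22

11:9 (1.22)


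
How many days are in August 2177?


31 days

Month: August (month 8)
August has 31 days


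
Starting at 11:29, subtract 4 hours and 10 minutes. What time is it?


07:19

Start: 689 minutes from midnight
Subtract: 250 minutes
Remaining: 689 - 250 = 439
Hours: 7, Minutes: 19


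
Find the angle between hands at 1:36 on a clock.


168.0°

Hour hand = 1×30 + 36×0.5 = 48.0°
Minute hand = 36×6 = 216°
Difference = |48.0 - 216| = 168.0°


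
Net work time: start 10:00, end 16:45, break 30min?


Total time = (16×60+45) - (10×60+0)
= 1005 - 600 = 405 min
Minus break: 405 - 30 = 375 min
= 6h 15m

6h 15m (375 minutes)


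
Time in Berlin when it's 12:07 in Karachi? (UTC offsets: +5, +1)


Time difference = UTC+1 - UTC+5 = -4 hours
New hour = (12 -4) mod 24
= 8 mod 24 = 8
Minutes unchanged → 08:07

08:07


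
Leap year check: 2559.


No

Rules: divisible by 4 AND (not by 100 OR by 400)
2559 ÷ 4 = 639 remainder 3 → not divisible by 4
Not divisible by 4 → not a leap year


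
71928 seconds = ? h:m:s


19h 58m 48s

Hours: 71928 ÷ 3600 = 19 remainder 3528
Minutes: 3528 ÷ 60 = 58 remainder 48
Seconds: 48


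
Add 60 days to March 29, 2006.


May 28, 2006

Start: March 29, 2006
Add 60 days
March 29 → April 1: 31 - 29 + 1 = 3 days (60 - 3 = 57 left)
April 1 → May 1: 30 - 1 + 1 = 30 days (57 - 30 = 27 left)
May 1 + 27 = May 28, 2006


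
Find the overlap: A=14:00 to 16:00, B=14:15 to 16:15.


Meeting A: 840-960 (in minutes from midnight)
Meeting B: 855-975
Overlap start = max(840, 855) = 855
Overlap end = min(960, 975) = 960
Overlap = max(0, 960 - 855) = 105 min

105 minutes


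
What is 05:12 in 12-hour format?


5:12 AM

Hour: 5
5 < 12 → AM


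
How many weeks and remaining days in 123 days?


17 weeks 4 days

Weeks: 123 ÷ 7 = 17 remainder 4


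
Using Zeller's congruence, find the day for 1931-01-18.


Zeller's congruence:
q=18, m=13, k=30, j=19
h = (18 + ⌊13×14/5⌋ + 30 + ⌊30/4⌋ + ⌊19/4⌋ - 2×19) mod 7
= (18 + 36 + 30 + 7 + 4 - 38) mod 7
= 57 mod 7 = 1
h=1 → Sunday

Sunday


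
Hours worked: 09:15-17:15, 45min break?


7h 15m (435 minutes)

Total time = (17×60+15) - (9×60+15)
= 1035 - 555 = 480 min
Minus break: 480 - 45 = 435 min
= 7h 15m


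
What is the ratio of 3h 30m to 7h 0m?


Duration 1: 210 minutes
Duration 2: 420 minutes
Ratio = 210:420
GCD = 210
Simplified = 1:2
As a decimal: 1/2 = 0.50

1:2 (0.50)


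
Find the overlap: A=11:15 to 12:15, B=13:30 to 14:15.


0 minutes

Meeting A: 675-735 (in minutes from midnight)
Meeting B: 810-855
Overlap start = max(675, 810) = 810
Overlap end = min(735, 855) = 735
Overlap = max(0, 735 - 810) = 0 min


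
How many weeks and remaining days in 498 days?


71 weeks 1 days

Weeks: 498 ÷ 7 = 71 remainder 1


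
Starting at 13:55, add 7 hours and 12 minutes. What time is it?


21:07

Start: 835 minutes from midnight
Add: 432 minutes
Total: 1267 minutes
Hours: 1267 ÷ 60 = 21 remainder 7


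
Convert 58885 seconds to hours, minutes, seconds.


Hours: 58885 ÷ 3600 = 16 remainder 1285
Minutes: 1285 ÷ 60 = 21 remainder 25
Seconds: 25

16h 21m 25s


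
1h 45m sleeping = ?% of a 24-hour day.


7.3%

Time: 105 minutes
Day: 1440 minutes
Percentage = (105/1440) × 100 ≈ 7.3%


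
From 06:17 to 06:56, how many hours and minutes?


End time in minutes: 6×60 + 56 = 416
Start time in minutes: 6×60 + 17 = 377
Difference = 416 - 377 = 39 minutes
= 0 hours 39 minutes

0h 39m


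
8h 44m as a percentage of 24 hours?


0.3639 (36.39%)

Total minutes: 8×60 + 44 = 524
Day = 24×60 = 1440 minutes
Fraction = 524/1440 ≈ 0.3639
As a percentage: 524/1440 × 100 ≈ 36.39%


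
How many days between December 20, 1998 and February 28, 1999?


70 days

From December 20, 1998 to February 28, 1999
Rest of December 1998: 31 - 20 = 11
Full months: January 31
Days into February 1999: 28
Total = 11 + 31 + 28 = 70 days


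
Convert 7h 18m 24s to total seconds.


Hours: 7 × 3600 = 25200
Minutes: 18 × 60 = 1080
Seconds: 24
Total = 25200 + 1080 + 24 = 26304

26304 seconds


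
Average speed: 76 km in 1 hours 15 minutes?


Distance: 76 km
Time: 1h 15m = 75 min = 75/60 = 5/4 hours
Speed = 76 ÷ (5/4) = 76 × 4 / 5 = 304/5 = 60.8 km/h

60.8 km/h


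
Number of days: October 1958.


31 days

Month: October (month 10)
October has 31 days


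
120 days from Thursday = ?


Friday

Start: Thursday (index 3)
(3 + 120) mod 7
= 123 mod 7
= 4
Index 4 → Friday
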